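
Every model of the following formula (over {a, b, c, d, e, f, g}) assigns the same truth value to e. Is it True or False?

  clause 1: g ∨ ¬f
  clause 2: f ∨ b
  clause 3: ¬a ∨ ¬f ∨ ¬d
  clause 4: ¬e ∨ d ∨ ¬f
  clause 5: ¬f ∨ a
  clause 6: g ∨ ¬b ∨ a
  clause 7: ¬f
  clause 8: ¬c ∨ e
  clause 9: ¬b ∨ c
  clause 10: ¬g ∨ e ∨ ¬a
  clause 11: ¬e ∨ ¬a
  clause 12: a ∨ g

Suppose e = False.
Unit clause (¬f) forces f = False.
Unit clause (b) forces b = True.
Unit clause (¬c) forces c = False.
Now (c) is unsatisfied and unit — conflict.
So every satisfying assignment has e = True.

True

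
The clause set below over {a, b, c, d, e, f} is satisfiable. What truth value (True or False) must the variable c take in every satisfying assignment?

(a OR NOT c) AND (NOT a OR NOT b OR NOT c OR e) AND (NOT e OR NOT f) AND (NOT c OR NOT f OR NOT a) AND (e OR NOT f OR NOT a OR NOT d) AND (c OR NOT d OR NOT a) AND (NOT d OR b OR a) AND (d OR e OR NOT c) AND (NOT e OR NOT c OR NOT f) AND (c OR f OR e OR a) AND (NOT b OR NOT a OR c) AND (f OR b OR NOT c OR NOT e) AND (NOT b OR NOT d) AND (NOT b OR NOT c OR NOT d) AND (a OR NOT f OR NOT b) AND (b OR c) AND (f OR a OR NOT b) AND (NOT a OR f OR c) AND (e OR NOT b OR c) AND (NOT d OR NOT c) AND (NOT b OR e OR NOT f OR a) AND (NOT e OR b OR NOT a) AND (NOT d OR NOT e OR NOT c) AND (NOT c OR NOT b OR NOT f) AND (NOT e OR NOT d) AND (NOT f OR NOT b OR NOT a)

True

Suppose c = false.
From the singleton clause (b), b = true.
From the singleton clause (NOT a), a = false.
From the singleton clause (NOT d), d = false.
From the singleton clause (NOT f), f = false.
Now (f) is unsatisfied and unit — conflict.
So every satisfying assignment has c = True.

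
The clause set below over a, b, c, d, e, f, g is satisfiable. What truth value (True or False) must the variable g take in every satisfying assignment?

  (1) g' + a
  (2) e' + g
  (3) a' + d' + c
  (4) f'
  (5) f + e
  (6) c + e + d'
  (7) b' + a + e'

True

Suppose g = 0.
(e') alone gives e = 0.
(f') alone gives f = 0.
That conflicts with the unit clause (f).
So every satisfying assignment has g = True.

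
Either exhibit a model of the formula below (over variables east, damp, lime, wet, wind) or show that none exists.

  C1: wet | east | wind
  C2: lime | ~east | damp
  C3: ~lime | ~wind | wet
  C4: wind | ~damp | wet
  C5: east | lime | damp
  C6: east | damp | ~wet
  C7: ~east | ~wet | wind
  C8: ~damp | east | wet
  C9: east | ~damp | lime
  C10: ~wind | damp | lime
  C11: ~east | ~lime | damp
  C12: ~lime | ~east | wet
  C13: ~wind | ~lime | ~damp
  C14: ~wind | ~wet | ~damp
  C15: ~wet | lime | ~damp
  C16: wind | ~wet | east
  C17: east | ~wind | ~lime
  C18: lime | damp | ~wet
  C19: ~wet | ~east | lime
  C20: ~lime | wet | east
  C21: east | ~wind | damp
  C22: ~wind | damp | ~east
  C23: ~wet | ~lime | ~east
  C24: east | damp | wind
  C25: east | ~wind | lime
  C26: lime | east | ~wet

east: 1; damp: 1; lime: 0; wet: 0; wind: 1

Try wet = 0.
Try east = 1.
(~lime) alone gives lime = 0.
(damp) alone gives damp = 1.
(wind) alone gives wind = 1.
This assignment satisfies each clause.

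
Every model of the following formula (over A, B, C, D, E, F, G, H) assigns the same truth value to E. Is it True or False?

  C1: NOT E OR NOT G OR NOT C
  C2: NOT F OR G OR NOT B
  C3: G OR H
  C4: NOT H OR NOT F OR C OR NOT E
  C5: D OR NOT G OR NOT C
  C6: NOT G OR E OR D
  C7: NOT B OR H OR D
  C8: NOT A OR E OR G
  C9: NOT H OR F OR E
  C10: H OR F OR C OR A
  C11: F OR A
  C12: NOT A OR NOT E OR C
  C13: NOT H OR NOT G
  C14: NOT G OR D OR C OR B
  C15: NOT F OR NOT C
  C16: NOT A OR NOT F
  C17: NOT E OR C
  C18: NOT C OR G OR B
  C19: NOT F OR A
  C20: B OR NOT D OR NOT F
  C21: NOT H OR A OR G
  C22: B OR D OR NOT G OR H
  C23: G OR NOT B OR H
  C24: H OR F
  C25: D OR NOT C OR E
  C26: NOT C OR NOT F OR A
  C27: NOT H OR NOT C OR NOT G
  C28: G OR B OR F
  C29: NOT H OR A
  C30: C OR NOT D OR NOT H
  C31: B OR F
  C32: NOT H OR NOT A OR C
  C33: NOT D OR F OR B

Suppose E = false.
Branch on G: set G = true.
Unit clause (D) forces D = true.
Unit clause (NOT H) forces H = false.
Unit clause (F) forces F = true.
Unit clause (NOT C) forces C = false.
Unit clause (NOT A) forces A = false.
That conflicts with the unit clause (A).
That branch fails; take G = false instead.
Unit clause (H) forces H = true.
Unit clause (NOT A) forces A = false.
That conflicts with the unit clause (A).
Either choice for G ends in contradiction.
So every satisfying assignment has E = True.

True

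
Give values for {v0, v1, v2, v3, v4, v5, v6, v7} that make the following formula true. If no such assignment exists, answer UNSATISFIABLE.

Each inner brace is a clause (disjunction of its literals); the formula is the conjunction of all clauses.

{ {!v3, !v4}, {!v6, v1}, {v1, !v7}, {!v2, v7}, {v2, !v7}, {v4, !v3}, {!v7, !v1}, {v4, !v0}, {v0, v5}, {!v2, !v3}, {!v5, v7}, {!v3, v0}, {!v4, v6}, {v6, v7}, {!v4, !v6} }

UNSATISFIABLE

Try v3 = false.
Try v6 = false.
(!v4) alone gives v4 = false.
(!v0) alone gives v0 = false.
(v5) alone gives v5 = true.
(v7) alone gives v7 = true.
(v1) alone gives v1 = true.
But (!v1) is also a unit clause — contradiction.
So v6 must be the other value — set v6 = true.
(v1) alone gives v1 = true.
(!v7) alone gives v7 = false.
(!v2) alone gives v2 = false.
(!v5) alone gives v5 = false.
(v0) alone gives v0 = true.
(v4) alone gives v4 = true.
But (!v4) is also a unit clause — contradiction.
Neither v6 = true nor v6 = false works.
So v3 must be the other value — set v3 = true.
(!v4) alone gives v4 = false.
But (v4) is also a unit clause — contradiction.
Neither v3 = true nor v3 = false works.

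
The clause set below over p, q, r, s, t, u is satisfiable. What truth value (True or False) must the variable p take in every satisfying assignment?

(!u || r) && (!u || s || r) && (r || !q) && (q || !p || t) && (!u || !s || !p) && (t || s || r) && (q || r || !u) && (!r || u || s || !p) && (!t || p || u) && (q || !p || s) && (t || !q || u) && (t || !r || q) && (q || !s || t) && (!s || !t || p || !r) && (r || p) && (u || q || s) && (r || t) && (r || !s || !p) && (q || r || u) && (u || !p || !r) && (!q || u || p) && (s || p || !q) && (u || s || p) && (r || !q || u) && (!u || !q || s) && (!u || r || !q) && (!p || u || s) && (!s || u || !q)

False

Suppose p = true.
Suppose u = false.
From the singleton clause (!r), r = false.
From the singleton clause (!q), q = false.
Now (q) is unsatisfied and unit — conflict.
That branch fails; take u = true instead.
From the singleton clause (r), r = true.
From the singleton clause (!s), s = false.
From the singleton clause (q), q = true.
Now (!q) is unsatisfied and unit — conflict.
Either choice for u ends in contradiction.
So every satisfying assignment has p = False.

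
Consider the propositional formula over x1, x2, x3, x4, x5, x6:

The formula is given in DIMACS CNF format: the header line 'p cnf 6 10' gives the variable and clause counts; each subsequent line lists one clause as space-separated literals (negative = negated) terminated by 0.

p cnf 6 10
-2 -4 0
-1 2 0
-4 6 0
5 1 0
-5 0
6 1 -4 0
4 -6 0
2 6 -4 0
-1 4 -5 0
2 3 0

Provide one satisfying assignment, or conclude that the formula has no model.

x1=True, x2=True, x3=True, x4=False, x5=False, x6=False

Unit clause (¬x5) forces x5 = False.
Unit clause (x1) forces x1 = True.
Unit clause (x2) forces x2 = True.
Unit clause (¬x4) forces x4 = False.
Unit clause (¬x6) forces x6 = False.
All clauses hold; x3 can take either value.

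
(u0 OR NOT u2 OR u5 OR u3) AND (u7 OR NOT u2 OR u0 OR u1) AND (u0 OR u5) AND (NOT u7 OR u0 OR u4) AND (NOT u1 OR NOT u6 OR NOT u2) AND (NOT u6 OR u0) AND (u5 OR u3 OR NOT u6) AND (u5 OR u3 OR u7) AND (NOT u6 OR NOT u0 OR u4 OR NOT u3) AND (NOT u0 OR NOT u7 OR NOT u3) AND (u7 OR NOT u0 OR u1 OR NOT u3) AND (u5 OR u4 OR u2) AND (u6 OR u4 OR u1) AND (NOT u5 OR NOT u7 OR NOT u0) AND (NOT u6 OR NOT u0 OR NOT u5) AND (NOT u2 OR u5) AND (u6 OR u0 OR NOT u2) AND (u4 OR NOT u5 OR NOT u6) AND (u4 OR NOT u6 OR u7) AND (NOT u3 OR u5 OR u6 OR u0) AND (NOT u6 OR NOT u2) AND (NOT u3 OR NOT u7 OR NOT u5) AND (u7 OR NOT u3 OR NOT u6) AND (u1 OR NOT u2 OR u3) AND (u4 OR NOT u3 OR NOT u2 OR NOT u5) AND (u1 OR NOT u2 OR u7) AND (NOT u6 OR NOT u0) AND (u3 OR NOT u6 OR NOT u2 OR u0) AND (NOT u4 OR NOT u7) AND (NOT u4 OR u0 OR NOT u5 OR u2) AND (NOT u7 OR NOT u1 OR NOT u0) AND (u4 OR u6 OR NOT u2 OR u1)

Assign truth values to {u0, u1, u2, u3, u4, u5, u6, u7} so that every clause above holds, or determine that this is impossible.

u0=true,  u1=true,  u2=false,  u3=true,  u4=false,  u5=true,  u6=false,  u7=false

Try u0 = true.
From the singleton clause (NOT u6), u6 = false.
Try u7 = false.
Try u5 = true.
Try u1 = true.
Try u4 = false.
Try u3 = true.
From the singleton clause (NOT u2), u2 = false.
This assignment satisfies each clause.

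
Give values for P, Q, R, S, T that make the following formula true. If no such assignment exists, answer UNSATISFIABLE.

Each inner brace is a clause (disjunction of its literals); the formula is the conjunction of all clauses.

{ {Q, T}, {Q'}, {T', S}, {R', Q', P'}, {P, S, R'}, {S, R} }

Unit clause (Q') forces Q = 0.
Unit clause (T) forces T = 1.
Unit clause (S) forces S = 1.
No clause remains; P, R are free.

P: 0; Q: 0; R: 0; S: 1; T: 1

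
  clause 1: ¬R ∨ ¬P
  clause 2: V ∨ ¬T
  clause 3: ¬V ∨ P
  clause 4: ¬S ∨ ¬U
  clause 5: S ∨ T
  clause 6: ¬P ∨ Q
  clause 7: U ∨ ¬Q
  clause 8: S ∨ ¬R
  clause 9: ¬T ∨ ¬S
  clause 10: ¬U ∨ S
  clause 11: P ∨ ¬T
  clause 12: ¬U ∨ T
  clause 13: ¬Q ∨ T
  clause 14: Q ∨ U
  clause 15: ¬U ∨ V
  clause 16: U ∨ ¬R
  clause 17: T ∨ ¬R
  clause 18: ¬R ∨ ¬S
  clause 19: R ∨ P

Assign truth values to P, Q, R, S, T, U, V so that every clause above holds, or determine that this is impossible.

UNSATISFIABLE

Try R = False.
The clause (P) is unit, so P = True.
The clause (Q) is unit, so Q = True.
The clause (U) is unit, so U = True.
The clause (¬S) is unit, so S = False.
But (S) is also a unit clause — contradiction.
Undo R and try R = True.
The clause (¬P) is unit, so P = False.
The clause (¬V) is unit, so V = False.
The clause (¬T) is unit, so T = False.
But (T) is also a unit clause — contradiction.
Either choice for R ends in contradiction.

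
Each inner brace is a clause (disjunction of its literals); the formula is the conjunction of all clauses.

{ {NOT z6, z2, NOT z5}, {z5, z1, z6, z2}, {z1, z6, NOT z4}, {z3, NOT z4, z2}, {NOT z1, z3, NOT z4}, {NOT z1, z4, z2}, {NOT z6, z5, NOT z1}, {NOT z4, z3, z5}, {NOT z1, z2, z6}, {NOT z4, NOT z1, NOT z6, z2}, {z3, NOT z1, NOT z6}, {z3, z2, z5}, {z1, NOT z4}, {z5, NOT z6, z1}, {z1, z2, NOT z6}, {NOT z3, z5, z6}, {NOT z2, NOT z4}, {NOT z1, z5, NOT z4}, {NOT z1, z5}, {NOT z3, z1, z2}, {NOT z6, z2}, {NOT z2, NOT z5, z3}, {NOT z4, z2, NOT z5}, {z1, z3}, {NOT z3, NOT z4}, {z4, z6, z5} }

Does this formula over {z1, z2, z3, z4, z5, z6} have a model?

Suppose z1 = true.
Unit clause (z5) forces z5 = true.
Suppose z6 = true.
Unit clause (z2) forces z2 = true.
Unit clause (z3) forces z3 = true.
Unit clause (NOT z4) forces z4 = false.
Every clause now holds.
A satisfying assignment: z1=true, z2=true, z3=true, z4=false, z5=true, z6=true.

Yes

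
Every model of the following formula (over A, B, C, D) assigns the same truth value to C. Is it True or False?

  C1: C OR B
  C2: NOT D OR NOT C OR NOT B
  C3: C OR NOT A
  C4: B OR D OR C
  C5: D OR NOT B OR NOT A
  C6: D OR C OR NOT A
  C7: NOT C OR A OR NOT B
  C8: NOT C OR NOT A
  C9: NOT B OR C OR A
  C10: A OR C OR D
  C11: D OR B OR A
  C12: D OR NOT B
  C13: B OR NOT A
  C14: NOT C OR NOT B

Suppose C = false.
The clause (B) is unit, so B = true.
The clause (NOT A) is unit, so A = false.
That conflicts with the unit clause (A).
So every satisfying assignment has C = True.

True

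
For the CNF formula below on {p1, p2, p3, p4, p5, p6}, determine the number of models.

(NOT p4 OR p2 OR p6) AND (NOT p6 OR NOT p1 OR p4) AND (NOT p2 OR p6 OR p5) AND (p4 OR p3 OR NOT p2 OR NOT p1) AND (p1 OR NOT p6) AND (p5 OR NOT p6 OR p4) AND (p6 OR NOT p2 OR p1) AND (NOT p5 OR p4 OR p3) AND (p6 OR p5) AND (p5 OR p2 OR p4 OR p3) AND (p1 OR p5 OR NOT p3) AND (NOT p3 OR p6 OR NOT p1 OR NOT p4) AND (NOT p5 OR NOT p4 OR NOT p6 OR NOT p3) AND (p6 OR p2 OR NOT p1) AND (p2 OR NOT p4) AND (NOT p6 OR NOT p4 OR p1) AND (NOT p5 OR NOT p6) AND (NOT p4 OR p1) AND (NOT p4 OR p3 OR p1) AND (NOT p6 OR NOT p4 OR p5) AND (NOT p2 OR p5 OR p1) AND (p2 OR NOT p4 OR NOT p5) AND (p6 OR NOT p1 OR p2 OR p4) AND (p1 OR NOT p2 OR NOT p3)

3

There are 2^6 = 64 truth assignments over (p1, p2, p3, p4, p5, p6).
Split on p5. With p5 = true, the clauses containing p5 are satisfied and NOT p5 drops from the rest; 3 of the 2^5 = 32 assignments to the other variables satisfy what remains.
With p5 = false, by the same count on the reduced clause set, 0 assignments work.
Total: 3 + 0 = 3.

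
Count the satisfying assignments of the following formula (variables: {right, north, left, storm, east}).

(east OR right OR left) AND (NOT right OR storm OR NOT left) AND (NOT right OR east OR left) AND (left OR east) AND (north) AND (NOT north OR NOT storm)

There are 2^5 = 32 truth assignments over (right, north, left, storm, east).
Split on north. With north = true, the clauses containing north are satisfied and NOT north drops from the rest; 4 of the 2^4 = 16 assignments to the other variables satisfy what remains.
With north = false, by the same count on the reduced clause set, 0 assignments work.
(One model: right=F, north=T, left=F, storm=F, east=T.)
Total: 4 + 0 = 4.

4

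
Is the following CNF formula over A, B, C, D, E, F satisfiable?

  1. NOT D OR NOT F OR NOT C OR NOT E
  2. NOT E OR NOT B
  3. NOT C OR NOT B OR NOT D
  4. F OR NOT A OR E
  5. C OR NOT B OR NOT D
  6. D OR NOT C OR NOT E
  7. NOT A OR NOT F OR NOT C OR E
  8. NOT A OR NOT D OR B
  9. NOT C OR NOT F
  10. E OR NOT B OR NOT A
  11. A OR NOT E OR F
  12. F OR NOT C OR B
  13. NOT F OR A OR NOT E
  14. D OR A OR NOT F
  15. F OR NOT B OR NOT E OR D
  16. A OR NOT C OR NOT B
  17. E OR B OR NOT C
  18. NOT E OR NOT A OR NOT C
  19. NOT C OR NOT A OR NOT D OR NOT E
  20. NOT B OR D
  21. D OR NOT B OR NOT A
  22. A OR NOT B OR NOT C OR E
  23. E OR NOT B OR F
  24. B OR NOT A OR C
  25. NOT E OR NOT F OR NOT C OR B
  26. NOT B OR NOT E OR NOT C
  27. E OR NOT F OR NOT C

Satisfiable

Suppose E = false.
Suppose F = false.
The clause (NOT A) is unit, so A = false.
The clause (NOT B) is unit, so B = false.
The clause (NOT C) is unit, so C = false.
Every clause is now satisfied; D is unconstrained.
A satisfying assignment: A: false,  B: false,  C: false,  D: true,  E: false,  F: false.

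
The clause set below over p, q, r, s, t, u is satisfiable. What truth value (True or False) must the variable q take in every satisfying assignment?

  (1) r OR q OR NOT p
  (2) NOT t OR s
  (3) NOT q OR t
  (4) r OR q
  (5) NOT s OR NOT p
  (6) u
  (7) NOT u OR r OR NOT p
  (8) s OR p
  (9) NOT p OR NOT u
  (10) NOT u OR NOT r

Suppose q = false.
Unit clause (r) forces r = true.
Unit clause (u) forces u = true.
But (NOT u) is also a unit clause — contradiction.
So every satisfying assignment has q = True.

True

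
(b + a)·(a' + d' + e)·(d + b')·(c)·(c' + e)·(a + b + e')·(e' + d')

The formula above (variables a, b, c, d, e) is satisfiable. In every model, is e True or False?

Suppose e = 0.
(c) alone gives c = 1.
Now (c') is unsatisfied and unit — conflict.
So every satisfying assignment has e = True.

True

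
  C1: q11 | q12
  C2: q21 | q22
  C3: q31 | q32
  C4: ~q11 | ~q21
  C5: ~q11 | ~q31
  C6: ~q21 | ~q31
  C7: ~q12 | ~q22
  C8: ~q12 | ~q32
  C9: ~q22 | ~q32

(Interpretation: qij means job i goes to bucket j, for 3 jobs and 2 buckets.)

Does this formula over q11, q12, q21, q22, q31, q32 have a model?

No, unsatisfiable

Try q11 = 1.
The clause (~q21) is unit, so q21 = 0.
The clause (q22) is unit, so q22 = 1.
The clause (~q31) is unit, so q31 = 0.
The clause (q32) is unit, so q32 = 1.
That conflicts with the unit clause (~q32).
Undo q11 and try q11 = 0.
The clause (q12) is unit, so q12 = 1.
The clause (~q22) is unit, so q22 = 0.
The clause (q21) is unit, so q21 = 1.
The clause (~q31) is unit, so q31 = 0.
The clause (q32) is unit, so q32 = 1.
That conflicts with the unit clause (~q32).
Both values of q11 lead to a conflict.
No assignment satisfies every clause.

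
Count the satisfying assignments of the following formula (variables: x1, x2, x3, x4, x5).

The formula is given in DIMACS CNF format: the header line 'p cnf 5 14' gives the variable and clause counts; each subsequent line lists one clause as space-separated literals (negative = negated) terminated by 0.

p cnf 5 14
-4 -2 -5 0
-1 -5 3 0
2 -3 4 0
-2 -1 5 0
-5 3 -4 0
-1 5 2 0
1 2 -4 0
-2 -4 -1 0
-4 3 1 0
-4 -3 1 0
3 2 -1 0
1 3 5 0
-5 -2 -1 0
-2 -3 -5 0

4

There are 2^5 = 32 truth assignments over (x1, x2, x3, x4, x5).
Split on x2. With x2 = True, the clauses containing x2 are satisfied and ¬x2 drops from the rest; 2 of the 2^4 = 16 assignments to the other variables satisfy what remains.
With x2 = False, by the same count on the reduced clause set, 2 assignments work.
Total: 2 + 2 = 4.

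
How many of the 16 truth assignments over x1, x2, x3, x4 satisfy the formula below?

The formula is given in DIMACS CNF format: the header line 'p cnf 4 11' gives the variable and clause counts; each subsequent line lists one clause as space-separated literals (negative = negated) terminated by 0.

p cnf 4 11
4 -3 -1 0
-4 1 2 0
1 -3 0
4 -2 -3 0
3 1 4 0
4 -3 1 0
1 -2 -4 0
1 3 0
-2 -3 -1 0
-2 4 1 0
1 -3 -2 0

5

There are 2^4 = 16 truth assignments over (x1, x2, x3, x4).
Check each against the 11 clauses (columns in the order x1, x2, x3, x4):
  F F F F  ✗ fails (x3 ∨ x1 ∨ x4)
  F F F T  ✗ fails (¬x4 ∨ x1 ∨ x2)
  F F T F  ✗ fails (x1 ∨ ¬x3)
  F F T T  ✗ fails (¬x4 ∨ x1 ∨ x2)
  F T F F  ✗ fails (x3 ∨ x1 ∨ x4)
  F T F T  ✗ fails (x1 ∨ ¬x2 ∨ ¬x4)
  F T T F  ✗ fails (x1 ∨ ¬x3)
  F T T T  ✗ fails (x1 ∨ ¬x3)
  T F F F  ✓ satisfies all
  T F F T  ✓ satisfies all
  T F T F  ✗ fails (x4 ∨ ¬x3 ∨ ¬x1)
  T F T T  ✓ satisfies all
  T T F F  ✓ satisfies all
  T T F T  ✓ satisfies all
  T T T F  ✗ fails (x4 ∨ ¬x3 ∨ ¬x1)
  T T T T  ✗ fails (¬x2 ∨ ¬x3 ∨ ¬x1)
5 of the 16 rows are models.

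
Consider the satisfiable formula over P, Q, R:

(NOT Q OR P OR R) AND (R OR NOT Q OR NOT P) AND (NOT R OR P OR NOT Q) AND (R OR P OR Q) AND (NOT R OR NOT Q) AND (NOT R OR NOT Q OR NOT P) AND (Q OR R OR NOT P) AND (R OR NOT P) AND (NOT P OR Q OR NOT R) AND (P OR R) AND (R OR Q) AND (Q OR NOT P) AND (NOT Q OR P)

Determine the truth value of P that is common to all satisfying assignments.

Suppose P = true.
Unit clause (R) forces R = true.
Unit clause (NOT Q) forces Q = false.
That conflicts with the unit clause (Q).
So every satisfying assignment has P = False.

False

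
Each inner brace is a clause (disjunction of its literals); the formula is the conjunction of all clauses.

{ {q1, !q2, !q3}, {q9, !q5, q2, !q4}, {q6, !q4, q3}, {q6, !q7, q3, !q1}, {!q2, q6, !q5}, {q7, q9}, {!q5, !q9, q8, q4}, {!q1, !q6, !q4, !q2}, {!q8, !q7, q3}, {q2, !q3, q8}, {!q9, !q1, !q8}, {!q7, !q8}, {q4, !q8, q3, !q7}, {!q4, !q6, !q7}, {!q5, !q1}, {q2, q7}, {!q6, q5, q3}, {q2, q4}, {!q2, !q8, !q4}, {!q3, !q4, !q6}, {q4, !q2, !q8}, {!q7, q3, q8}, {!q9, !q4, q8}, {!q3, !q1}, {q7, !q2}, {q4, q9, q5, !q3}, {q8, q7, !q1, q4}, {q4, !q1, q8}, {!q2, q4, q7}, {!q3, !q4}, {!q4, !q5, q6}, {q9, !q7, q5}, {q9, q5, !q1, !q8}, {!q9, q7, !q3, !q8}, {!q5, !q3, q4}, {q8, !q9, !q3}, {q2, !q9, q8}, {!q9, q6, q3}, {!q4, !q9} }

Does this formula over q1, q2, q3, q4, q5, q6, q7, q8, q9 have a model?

Suppose q7 = true.
Unit clause (!q8) forces q8 = false.
Unit clause (q3) forces q3 = true.
Unit clause (q2) forces q2 = true.
Unit clause (q1) forces q1 = true.
But (!q1) is also a unit clause — contradiction.
That branch fails; take q7 = false instead.
Unit clause (q9) forces q9 = true.
Unit clause (q2) forces q2 = true.
But (!q2) is also a unit clause — contradiction.
Either choice for q7 ends in contradiction.
No assignment satisfies every clause.

No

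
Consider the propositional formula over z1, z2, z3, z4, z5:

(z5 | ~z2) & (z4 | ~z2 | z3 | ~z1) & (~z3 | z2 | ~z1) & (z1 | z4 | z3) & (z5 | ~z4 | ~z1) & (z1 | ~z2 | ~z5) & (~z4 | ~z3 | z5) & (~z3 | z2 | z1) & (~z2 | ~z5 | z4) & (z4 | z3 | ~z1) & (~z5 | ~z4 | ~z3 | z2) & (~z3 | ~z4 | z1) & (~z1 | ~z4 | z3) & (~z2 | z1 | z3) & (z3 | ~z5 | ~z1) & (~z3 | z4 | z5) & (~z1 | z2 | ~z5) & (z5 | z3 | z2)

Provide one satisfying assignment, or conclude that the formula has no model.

Try z5 = 1.
Try z1 = 0.
(~z2) alone gives z2 = 0.
(~z3) alone gives z3 = 0.
(z4) alone gives z4 = 1.
All clauses are satisfied.

z1=0,  z2=0,  z3=0,  z4=1,  z5=1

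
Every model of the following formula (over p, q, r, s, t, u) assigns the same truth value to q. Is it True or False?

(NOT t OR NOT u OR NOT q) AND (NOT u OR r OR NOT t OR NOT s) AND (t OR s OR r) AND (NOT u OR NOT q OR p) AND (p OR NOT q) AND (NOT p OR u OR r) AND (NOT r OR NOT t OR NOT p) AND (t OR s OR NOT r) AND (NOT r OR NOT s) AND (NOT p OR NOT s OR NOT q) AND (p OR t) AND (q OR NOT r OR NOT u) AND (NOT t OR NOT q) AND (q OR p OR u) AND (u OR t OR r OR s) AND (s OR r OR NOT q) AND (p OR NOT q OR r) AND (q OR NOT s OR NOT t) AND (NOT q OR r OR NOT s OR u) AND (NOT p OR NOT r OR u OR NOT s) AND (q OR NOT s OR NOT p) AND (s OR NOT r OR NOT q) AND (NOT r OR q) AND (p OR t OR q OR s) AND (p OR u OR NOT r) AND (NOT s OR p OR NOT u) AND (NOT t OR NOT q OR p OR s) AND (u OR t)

Suppose q = true.
From the singleton clause (p), p = true.
From the singleton clause (NOT s), s = false.
From the singleton clause (NOT t), t = false.
From the singleton clause (r), r = true.
That conflicts with the unit clause (NOT r).
So every satisfying assignment has q = False.

False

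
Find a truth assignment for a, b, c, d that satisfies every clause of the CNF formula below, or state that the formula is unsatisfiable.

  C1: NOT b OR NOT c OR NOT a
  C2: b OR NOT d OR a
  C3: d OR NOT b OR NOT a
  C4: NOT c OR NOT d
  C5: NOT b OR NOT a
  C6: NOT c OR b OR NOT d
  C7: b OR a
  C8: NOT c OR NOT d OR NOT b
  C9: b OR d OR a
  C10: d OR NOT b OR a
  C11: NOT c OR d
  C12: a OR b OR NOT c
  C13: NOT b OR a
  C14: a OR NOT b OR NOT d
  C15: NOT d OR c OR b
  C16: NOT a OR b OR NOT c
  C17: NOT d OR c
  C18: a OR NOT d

a: true, b: false, c: false, d: false

Try c = false.
From the singleton clause (NOT d), d = false.
Try b = false.
From the singleton clause (a), a = true.
This assignment satisfies each clause.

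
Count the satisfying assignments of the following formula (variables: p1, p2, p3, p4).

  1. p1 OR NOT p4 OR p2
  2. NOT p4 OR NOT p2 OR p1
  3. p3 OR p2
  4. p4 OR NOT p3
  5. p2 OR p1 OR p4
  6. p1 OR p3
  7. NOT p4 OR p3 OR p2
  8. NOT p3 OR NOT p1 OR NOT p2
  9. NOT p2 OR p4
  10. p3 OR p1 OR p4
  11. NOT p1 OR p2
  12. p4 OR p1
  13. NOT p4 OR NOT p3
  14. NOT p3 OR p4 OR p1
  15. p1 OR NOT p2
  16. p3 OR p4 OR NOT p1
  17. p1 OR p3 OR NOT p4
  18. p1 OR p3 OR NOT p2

1

There are 2^4 = 16 truth assignments over (p1, p2, p3, p4).
Check each against the 18 clauses (columns in the order p1, p2, p3, p4):
  F F F F  ✗ fails (p3 OR p2)
  F F F T  ✗ fails (p1 OR NOT p4 OR p2)
  F F T F  ✗ fails (p4 OR NOT p3)
  F F T T  ✗ fails (p1 OR NOT p4 OR p2)
  F T F F  ✗ fails (p1 OR p3)
  F T F T  ✗ fails (NOT p4 OR NOT p2 OR p1)
  F T T F  ✗ fails (p4 OR NOT p3)
  F T T T  ✗ fails (NOT p4 OR NOT p2 OR p1)
  T F F F  ✗ fails (p3 OR p2)
  T F F T  ✗ fails (p3 OR p2)
  T F T F  ✗ fails (p4 OR NOT p3)
  T F T T  ✗ fails (NOT p1 OR p2)
  T T F F  ✗ fails (NOT p2 OR p4)
  T T F T  ✓ satisfies all
  T T T F  ✗ fails (p4 OR NOT p3)
  T T T T  ✗ fails (NOT p3 OR NOT p1 OR NOT p2)
1 of the 16 rows is a model.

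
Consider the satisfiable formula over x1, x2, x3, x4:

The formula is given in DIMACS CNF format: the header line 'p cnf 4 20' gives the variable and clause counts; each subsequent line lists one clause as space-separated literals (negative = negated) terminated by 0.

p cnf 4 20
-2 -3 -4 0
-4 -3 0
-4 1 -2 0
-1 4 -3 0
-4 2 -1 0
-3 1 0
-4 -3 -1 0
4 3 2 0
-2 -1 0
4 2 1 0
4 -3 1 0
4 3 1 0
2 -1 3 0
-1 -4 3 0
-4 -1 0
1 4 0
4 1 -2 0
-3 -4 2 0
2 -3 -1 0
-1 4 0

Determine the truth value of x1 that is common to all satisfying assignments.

False

Suppose x1 = True.
From the singleton clause (¬x2), x2 = False.
From the singleton clause (¬x4), x4 = False.
That conflicts with the unit clause (x4).
So every satisfying assignment has x1 = False.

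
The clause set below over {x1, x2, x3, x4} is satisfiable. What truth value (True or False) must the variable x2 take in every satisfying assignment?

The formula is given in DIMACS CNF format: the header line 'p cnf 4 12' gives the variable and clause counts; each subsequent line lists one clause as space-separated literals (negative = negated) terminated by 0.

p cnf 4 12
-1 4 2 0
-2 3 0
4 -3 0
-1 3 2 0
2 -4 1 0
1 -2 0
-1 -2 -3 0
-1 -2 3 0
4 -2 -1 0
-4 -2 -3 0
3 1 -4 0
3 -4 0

False

Suppose x2 = True.
(x3) alone gives x3 = True.
(x4) alone gives x4 = True.
Now (¬x4) is unsatisfied and unit — conflict.
So every satisfying assignment has x2 = False.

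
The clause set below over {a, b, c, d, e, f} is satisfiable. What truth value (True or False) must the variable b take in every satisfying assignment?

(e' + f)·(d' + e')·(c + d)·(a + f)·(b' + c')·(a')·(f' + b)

Suppose b = 0.
From the singleton clause (a'), a = 0.
From the singleton clause (f), f = 1.
That conflicts with the unit clause (f').
So every satisfying assignment has b = True.

True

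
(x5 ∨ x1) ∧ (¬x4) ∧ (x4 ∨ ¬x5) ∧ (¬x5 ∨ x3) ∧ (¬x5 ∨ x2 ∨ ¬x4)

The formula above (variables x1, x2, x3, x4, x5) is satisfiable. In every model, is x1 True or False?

True

Suppose x1 = False.
The clause (x5) is unit, so x5 = True.
The clause (¬x4) is unit, so x4 = False.
But (x4) is also a unit clause — contradiction.
So every satisfying assignment has x1 = True.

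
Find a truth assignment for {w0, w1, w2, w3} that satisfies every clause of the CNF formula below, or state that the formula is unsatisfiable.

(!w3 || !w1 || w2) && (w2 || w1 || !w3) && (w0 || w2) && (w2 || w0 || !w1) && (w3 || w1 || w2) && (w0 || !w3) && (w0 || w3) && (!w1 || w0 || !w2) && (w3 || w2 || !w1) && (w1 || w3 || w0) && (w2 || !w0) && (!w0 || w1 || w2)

Try w0 = true.
The clause (w2) is unit, so w2 = true.
Every clause is now satisfied; w1, w3 are unconstrained.

w0: true,  w1: true,  w2: true,  w3: true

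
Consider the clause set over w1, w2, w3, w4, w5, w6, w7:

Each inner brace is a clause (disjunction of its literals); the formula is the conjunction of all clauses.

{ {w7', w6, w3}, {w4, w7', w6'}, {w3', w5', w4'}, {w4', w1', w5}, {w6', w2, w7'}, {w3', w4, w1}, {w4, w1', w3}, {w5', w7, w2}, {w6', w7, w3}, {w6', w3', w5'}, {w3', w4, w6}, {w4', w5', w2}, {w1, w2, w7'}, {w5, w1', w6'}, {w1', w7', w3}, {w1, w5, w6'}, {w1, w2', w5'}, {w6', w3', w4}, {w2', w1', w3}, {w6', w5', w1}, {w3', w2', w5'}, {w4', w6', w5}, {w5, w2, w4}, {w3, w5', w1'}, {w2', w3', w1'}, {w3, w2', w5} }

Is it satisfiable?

Yes

Case w7 = 0:
Case w5 = 0:
Case w4 = 1:
The clause (w1') is unit, so w1 = 0.
The clause (w6') is unit, so w6 = 0.
Case w3 = 1:
No clause remains; w2 is free.
A satisfying assignment: w1: 0,  w2: 1,  w3: 1,  w4: 1,  w5: 0,  w6: 0,  w7: 0.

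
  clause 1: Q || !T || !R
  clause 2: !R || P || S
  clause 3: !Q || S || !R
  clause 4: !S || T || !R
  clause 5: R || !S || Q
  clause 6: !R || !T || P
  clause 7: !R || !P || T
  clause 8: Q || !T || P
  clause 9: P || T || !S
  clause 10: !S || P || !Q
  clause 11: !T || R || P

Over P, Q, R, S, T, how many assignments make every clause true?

There are 2^5 = 32 truth assignments over (P, Q, R, S, T).
Split on R. With R = true, the clauses containing R are satisfied and !R drops from the rest; 1 of the 2^4 = 16 assignments to the other variables satisfy what remains.
With R = false, by the same count on the reduced clause set, 8 assignments work.
Total: 1 + 8 = 9.

9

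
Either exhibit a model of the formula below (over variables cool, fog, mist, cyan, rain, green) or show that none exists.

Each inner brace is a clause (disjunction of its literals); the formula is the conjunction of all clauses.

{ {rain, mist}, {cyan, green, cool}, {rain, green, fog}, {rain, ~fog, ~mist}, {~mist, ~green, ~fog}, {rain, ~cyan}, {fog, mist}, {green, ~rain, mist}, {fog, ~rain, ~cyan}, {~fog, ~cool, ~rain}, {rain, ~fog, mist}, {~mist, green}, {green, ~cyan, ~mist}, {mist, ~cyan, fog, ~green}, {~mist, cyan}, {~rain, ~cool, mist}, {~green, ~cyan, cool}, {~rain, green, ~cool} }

Try rain = 1.
Try fog = 1.
The clause (~cool) is unit, so cool = 0.
Try cyan = 0.
The clause (green) is unit, so green = 1.
The clause (~mist) is unit, so mist = 0.
This assignment satisfies each clause.

cool=0,  fog=1,  mist=0,  cyan=0,  rain=1,  green=1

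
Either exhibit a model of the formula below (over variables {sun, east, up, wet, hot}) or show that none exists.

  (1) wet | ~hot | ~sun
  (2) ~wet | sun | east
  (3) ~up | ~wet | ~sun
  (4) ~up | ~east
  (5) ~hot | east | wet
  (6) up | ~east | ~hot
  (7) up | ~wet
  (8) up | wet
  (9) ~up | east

UNSATISFIABLE

Suppose up = 0.
Unit clause (~wet) forces wet = 0.
Now (wet) is unsatisfied and unit — conflict.
Undo up and try up = 1.
Unit clause (~east) forces east = 0.
Now (east) is unsatisfied and unit — conflict.
Neither up = 1 nor up = 0 works.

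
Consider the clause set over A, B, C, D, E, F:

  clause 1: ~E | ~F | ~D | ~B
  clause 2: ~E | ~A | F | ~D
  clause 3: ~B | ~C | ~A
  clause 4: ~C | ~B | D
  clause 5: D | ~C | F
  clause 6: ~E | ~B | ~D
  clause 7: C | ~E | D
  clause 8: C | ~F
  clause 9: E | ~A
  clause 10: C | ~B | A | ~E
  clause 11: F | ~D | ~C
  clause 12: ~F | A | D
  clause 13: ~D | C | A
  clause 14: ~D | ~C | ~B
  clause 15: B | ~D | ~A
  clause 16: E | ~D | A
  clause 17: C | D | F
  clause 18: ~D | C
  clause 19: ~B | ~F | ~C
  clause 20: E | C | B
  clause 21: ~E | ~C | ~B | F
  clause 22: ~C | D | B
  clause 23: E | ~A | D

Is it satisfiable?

Suppose C = 1.
Suppose B = 0.
Unit clause (D) forces D = 1.
Unit clause (F) forces F = 1.
Unit clause (~A) forces A = 0.
Unit clause (E) forces E = 1.
This assignment satisfies each clause.
A satisfying assignment: A ↦ 0; B ↦ 0; C ↦ 1; D ↦ 1; E ↦ 1; F ↦ 1.

Yes, satisfiable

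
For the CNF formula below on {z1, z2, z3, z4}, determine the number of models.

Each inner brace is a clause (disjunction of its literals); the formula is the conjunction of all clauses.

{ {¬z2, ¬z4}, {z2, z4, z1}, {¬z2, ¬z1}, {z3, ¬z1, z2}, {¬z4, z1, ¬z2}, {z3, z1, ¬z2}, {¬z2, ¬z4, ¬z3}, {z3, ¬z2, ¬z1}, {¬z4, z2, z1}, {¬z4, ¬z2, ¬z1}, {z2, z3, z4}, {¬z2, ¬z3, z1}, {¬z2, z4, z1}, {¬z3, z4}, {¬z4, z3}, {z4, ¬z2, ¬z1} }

There are 2^4 = 16 truth assignments over (z1, z2, z3, z4).
Check each against the 16 clauses (columns in the order z1, z2, z3, z4):
  F F F F  ✗ fails (z2 ∨ z4 ∨ z1)
  F F F T  ✗ fails (¬z4 ∨ z2 ∨ z1)
  F F T F  ✗ fails (z2 ∨ z4 ∨ z1)
  F F T T  ✗ fails (¬z4 ∨ z2 ∨ z1)
  F T F F  ✗ fails (z3 ∨ z1 ∨ ¬z2)
  F T F T  ✗ fails (¬z2 ∨ ¬z4)
  F T T F  ✗ fails (¬z2 ∨ ¬z3 ∨ z1)
  F T T T  ✗ fails (¬z2 ∨ ¬z4)
  T F F F  ✗ fails (z3 ∨ ¬z1 ∨ z2)
  T F F T  ✗ fails (z3 ∨ ¬z1 ∨ z2)
  T F T F  ✗ fails (¬z3 ∨ z4)
  T F T T  ✓ satisfies all
  T T F F  ✗ fails (¬z2 ∨ ¬z1)
  T T F T  ✗ fails (¬z2 ∨ ¬z4)
  T T T F  ✗ fails (¬z2 ∨ ¬z1)
  T T T T  ✗ fails (¬z2 ∨ ¬z4)
1 of the 16 rows is a model.

1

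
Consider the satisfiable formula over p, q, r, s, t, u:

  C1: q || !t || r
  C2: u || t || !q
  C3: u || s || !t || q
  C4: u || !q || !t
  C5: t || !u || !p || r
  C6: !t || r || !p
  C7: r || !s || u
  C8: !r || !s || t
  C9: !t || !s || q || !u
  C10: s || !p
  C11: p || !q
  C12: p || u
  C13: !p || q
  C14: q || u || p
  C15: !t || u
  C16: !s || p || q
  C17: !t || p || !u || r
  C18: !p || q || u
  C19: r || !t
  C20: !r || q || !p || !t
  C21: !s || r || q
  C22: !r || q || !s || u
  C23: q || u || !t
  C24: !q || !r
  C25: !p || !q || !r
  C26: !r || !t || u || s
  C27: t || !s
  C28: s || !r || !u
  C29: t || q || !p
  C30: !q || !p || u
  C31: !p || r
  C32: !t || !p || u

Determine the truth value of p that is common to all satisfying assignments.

Suppose p = true.
Unit clause (s) forces s = true.
Unit clause (q) forces q = true.
Unit clause (!r) forces r = false.
That conflicts with the unit clause (r).
So every satisfying assignment has p = False.

False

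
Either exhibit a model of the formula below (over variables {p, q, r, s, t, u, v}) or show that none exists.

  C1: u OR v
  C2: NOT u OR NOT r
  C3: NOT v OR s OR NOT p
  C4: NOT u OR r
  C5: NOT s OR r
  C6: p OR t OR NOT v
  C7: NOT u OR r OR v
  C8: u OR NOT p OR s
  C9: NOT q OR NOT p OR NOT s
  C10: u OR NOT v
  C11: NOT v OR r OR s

Branch on u: set u = true.
The clause (NOT r) is unit, so r = false.
But (r) is also a unit clause — contradiction.
Backtrack on u: now try u = false.
The clause (v) is unit, so v = true.
But (NOT v) is also a unit clause — contradiction.
Neither u = true nor u = false works.

UNSATISFIABLE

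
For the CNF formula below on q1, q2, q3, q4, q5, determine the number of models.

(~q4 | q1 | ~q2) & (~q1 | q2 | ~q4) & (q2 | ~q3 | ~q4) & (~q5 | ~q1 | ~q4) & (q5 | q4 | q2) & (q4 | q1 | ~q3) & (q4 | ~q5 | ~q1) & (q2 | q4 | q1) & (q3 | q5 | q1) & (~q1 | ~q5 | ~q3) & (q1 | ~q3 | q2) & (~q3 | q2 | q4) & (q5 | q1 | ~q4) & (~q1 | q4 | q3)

5

There are 2^5 = 32 truth assignments over (q1, q2, q3, q4, q5).
Split on q4. With q4 = 1, the clauses containing q4 are satisfied and ~q4 drops from the rest; 3 of the 2^4 = 16 assignments to the other variables satisfy what remains.
With q4 = 0, by the same count on the reduced clause set, 2 assignments work.
(One model: q1=F, q2=F, q3=F, q4=T, q5=T.)
Total: 3 + 2 = 5.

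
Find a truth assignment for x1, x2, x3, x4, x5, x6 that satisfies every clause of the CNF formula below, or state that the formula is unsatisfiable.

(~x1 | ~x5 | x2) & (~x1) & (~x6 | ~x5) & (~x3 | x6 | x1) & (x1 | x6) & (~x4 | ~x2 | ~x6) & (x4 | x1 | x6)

x1: 0,  x2: 1,  x3: 1,  x4: 0,  x5: 0,  x6: 1

From the singleton clause (~x1), x1 = 0.
From the singleton clause (x6), x6 = 1.
From the singleton clause (~x5), x5 = 0.
Try x4 = 0.
All clauses hold; x2, x3 can take either value.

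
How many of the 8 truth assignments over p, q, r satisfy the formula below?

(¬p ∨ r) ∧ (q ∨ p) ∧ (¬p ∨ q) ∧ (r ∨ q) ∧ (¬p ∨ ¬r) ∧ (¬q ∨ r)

There are 2^3 = 8 truth assignments over (p, q, r).
Check each against the 6 clauses (columns in the order p, q, r):
  F F F  ✗ fails (q ∨ p)
  F F T  ✗ fails (q ∨ p)
  F T F  ✗ fails (¬q ∨ r)
  F T T  ✓ satisfies all
  T F F  ✗ fails (¬p ∨ r)
  T F T  ✗ fails (¬p ∨ q)
  T T F  ✗ fails (¬p ∨ r)
  T T T  ✗ fails (¬p ∨ ¬r)
1 of the 8 rows is a model.

1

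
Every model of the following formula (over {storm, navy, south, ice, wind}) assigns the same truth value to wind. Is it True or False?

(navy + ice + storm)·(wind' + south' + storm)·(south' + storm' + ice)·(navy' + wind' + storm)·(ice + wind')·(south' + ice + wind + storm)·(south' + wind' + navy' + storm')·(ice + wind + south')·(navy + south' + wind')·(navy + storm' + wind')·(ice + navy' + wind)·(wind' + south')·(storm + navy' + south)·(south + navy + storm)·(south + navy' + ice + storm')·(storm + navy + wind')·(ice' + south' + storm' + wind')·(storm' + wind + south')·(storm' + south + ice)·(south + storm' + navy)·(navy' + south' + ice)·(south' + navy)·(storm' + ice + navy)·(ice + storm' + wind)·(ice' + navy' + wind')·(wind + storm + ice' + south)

False

Suppose wind = 1.
The clause (ice) is unit, so ice = 1.
The clause (south') is unit, so south = 0.
The clause (navy') is unit, so navy = 0.
The clause (storm') is unit, so storm = 0.
But (storm) is also a unit clause — contradiction.
So every satisfying assignment has wind = False.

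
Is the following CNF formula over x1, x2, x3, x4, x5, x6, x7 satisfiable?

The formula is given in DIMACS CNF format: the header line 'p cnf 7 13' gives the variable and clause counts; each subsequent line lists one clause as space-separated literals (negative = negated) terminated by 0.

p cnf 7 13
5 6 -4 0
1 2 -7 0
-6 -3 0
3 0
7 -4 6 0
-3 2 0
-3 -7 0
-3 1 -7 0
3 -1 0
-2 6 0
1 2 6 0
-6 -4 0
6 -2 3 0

No, unsatisfiable

Unit clause (x3) forces x3 = True.
Unit clause (¬x6) forces x6 = False.
Unit clause (x2) forces x2 = True.
That conflicts with the unit clause (¬x2).
No assignment satisfies every clause.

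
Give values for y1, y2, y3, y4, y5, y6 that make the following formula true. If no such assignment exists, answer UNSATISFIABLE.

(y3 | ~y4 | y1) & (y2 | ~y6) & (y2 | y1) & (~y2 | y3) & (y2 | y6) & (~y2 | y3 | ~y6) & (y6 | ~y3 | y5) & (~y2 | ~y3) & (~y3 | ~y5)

Try y2 = 1.
The clause (y3) is unit, so y3 = 1.
Now (~y3) is unsatisfied and unit — conflict.
Undo y2 and try y2 = 0.
The clause (~y6) is unit, so y6 = 0.
Now (y6) is unsatisfied and unit — conflict.
Both values of y2 lead to a conflict.

UNSATISFIABLE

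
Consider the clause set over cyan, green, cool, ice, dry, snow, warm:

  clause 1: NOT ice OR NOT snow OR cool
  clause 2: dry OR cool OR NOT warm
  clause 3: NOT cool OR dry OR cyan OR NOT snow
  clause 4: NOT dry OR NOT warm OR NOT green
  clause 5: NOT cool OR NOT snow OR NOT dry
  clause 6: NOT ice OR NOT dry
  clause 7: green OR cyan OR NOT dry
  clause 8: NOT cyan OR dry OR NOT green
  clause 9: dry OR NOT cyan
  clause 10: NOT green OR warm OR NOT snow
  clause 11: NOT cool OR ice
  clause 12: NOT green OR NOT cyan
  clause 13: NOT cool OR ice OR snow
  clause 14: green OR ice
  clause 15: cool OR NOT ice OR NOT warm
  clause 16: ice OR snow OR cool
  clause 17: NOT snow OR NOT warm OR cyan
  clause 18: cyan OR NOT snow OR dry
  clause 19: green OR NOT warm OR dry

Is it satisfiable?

Case ice = true:
Unit clause (NOT dry) forces dry = false.
Unit clause (NOT cyan) forces cyan = false.
Unit clause (NOT snow) forces snow = false.
Case cool = true:
Case green = true:
No clause remains; warm is free.
A satisfying assignment: cyan: false,  green: true,  cool: true,  ice: true,  dry: false,  snow: false,  warm: false.

Yes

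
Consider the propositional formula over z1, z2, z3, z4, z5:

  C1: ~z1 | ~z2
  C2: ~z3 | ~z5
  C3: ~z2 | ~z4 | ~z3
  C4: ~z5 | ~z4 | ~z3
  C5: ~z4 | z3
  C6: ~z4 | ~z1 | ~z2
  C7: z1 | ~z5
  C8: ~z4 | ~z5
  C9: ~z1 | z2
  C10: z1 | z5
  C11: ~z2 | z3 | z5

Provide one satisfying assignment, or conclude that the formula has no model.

UNSATISFIABLE

Try z1 = 0.
The clause (~z5) is unit, so z5 = 0.
Now (z5) is unsatisfied and unit — conflict.
So z1 must be the other value — set z1 = 1.
The clause (~z2) is unit, so z2 = 0.
Now (z2) is unsatisfied and unit — conflict.
Either choice for z1 ends in contradiction.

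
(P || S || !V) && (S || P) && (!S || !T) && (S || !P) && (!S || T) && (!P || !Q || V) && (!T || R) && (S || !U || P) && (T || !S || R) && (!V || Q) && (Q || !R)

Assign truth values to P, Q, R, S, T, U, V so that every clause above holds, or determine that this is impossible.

Suppose S = true.
From the singleton clause (!T), T = false.
That conflicts with the unit clause (T).
That branch fails; take S = false instead.
From the singleton clause (P), P = true.
That conflicts with the unit clause (!P).
Both values of S lead to a conflict.

UNSATISFIABLE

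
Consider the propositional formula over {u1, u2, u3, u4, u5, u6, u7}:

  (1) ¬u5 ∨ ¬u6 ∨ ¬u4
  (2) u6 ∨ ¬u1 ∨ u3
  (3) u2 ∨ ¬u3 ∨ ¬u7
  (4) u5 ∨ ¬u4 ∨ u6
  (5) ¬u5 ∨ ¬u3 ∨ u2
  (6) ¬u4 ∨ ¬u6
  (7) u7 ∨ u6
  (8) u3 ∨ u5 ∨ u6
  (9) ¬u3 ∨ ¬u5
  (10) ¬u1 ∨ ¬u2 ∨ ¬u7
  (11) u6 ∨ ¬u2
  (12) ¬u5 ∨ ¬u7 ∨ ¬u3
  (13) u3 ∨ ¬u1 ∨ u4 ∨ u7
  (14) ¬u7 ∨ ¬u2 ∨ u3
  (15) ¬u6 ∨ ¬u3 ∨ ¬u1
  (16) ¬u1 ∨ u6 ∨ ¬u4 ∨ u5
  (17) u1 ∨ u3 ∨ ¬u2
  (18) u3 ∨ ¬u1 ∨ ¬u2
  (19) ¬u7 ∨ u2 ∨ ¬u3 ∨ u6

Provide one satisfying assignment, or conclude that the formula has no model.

u1 ↦ False; u2 ↦ False; u3 ↦ False; u4 ↦ False; u5 ↦ True; u6 ↦ False; u7 ↦ True

Suppose u4 = False.
Suppose u7 = True.
Suppose u2 = False.
Unit clause (¬u3) forces u3 = False.
Suppose u6 = False.
Unit clause (¬u1) forces u1 = False.
Unit clause (u5) forces u5 = True.
All clauses are satisfied.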